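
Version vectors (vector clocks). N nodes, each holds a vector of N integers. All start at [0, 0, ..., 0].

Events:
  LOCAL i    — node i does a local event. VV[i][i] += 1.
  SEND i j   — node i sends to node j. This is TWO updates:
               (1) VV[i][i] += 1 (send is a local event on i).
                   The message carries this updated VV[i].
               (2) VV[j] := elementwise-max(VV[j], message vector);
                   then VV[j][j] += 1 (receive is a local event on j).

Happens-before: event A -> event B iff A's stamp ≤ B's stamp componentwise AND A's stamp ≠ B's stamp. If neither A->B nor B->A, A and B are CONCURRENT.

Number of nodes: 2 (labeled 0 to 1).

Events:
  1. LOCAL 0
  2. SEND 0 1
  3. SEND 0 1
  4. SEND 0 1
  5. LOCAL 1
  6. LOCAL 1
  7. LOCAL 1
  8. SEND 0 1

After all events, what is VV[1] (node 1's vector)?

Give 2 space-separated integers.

Initial: VV[0]=[0, 0]
Initial: VV[1]=[0, 0]
Event 1: LOCAL 0: VV[0][0]++ -> VV[0]=[1, 0]
Event 2: SEND 0->1: VV[0][0]++ -> VV[0]=[2, 0], msg_vec=[2, 0]; VV[1]=max(VV[1],msg_vec) then VV[1][1]++ -> VV[1]=[2, 1]
Event 3: SEND 0->1: VV[0][0]++ -> VV[0]=[3, 0], msg_vec=[3, 0]; VV[1]=max(VV[1],msg_vec) then VV[1][1]++ -> VV[1]=[3, 2]
Event 4: SEND 0->1: VV[0][0]++ -> VV[0]=[4, 0], msg_vec=[4, 0]; VV[1]=max(VV[1],msg_vec) then VV[1][1]++ -> VV[1]=[4, 3]
Event 5: LOCAL 1: VV[1][1]++ -> VV[1]=[4, 4]
Event 6: LOCAL 1: VV[1][1]++ -> VV[1]=[4, 5]
Event 7: LOCAL 1: VV[1][1]++ -> VV[1]=[4, 6]
Event 8: SEND 0->1: VV[0][0]++ -> VV[0]=[5, 0], msg_vec=[5, 0]; VV[1]=max(VV[1],msg_vec) then VV[1][1]++ -> VV[1]=[5, 7]
Final vectors: VV[0]=[5, 0]; VV[1]=[5, 7]

Answer: 5 7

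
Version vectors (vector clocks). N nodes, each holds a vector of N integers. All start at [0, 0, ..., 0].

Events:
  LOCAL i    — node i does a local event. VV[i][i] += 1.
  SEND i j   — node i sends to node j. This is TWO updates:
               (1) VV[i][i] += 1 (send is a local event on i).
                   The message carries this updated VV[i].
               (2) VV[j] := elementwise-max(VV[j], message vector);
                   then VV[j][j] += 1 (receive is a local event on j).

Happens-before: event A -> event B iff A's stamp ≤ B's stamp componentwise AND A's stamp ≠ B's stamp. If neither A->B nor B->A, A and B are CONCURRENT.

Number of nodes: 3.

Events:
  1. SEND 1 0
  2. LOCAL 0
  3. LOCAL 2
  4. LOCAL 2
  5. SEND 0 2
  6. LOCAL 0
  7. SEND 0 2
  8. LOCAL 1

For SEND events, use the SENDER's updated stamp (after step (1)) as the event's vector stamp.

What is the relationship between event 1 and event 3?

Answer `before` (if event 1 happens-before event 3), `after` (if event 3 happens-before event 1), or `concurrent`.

Initial: VV[0]=[0, 0, 0]
Initial: VV[1]=[0, 0, 0]
Initial: VV[2]=[0, 0, 0]
Event 1: SEND 1->0: VV[1][1]++ -> VV[1]=[0, 1, 0], msg_vec=[0, 1, 0]; VV[0]=max(VV[0],msg_vec) then VV[0][0]++ -> VV[0]=[1, 1, 0]
Event 2: LOCAL 0: VV[0][0]++ -> VV[0]=[2, 1, 0]
Event 3: LOCAL 2: VV[2][2]++ -> VV[2]=[0, 0, 1]
Event 4: LOCAL 2: VV[2][2]++ -> VV[2]=[0, 0, 2]
Event 5: SEND 0->2: VV[0][0]++ -> VV[0]=[3, 1, 0], msg_vec=[3, 1, 0]; VV[2]=max(VV[2],msg_vec) then VV[2][2]++ -> VV[2]=[3, 1, 3]
Event 6: LOCAL 0: VV[0][0]++ -> VV[0]=[4, 1, 0]
Event 7: SEND 0->2: VV[0][0]++ -> VV[0]=[5, 1, 0], msg_vec=[5, 1, 0]; VV[2]=max(VV[2],msg_vec) then VV[2][2]++ -> VV[2]=[5, 1, 4]
Event 8: LOCAL 1: VV[1][1]++ -> VV[1]=[0, 2, 0]
Event 1 stamp: [0, 1, 0]
Event 3 stamp: [0, 0, 1]
[0, 1, 0] <= [0, 0, 1]? False
[0, 0, 1] <= [0, 1, 0]? False
Relation: concurrent

Answer: concurrent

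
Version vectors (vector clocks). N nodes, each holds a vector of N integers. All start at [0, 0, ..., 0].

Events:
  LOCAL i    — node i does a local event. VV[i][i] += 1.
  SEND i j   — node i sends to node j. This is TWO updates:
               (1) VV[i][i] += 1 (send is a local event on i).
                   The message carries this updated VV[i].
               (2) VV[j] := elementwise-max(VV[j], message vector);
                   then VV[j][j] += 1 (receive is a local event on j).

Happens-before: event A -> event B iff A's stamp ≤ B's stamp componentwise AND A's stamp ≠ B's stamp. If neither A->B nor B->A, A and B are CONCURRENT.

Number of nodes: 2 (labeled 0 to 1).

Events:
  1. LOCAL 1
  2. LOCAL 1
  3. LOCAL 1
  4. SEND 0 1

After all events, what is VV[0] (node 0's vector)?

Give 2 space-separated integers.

Answer: 1 0

Derivation:
Initial: VV[0]=[0, 0]
Initial: VV[1]=[0, 0]
Event 1: LOCAL 1: VV[1][1]++ -> VV[1]=[0, 1]
Event 2: LOCAL 1: VV[1][1]++ -> VV[1]=[0, 2]
Event 3: LOCAL 1: VV[1][1]++ -> VV[1]=[0, 3]
Event 4: SEND 0->1: VV[0][0]++ -> VV[0]=[1, 0], msg_vec=[1, 0]; VV[1]=max(VV[1],msg_vec) then VV[1][1]++ -> VV[1]=[1, 4]
Final vectors: VV[0]=[1, 0]; VV[1]=[1, 4]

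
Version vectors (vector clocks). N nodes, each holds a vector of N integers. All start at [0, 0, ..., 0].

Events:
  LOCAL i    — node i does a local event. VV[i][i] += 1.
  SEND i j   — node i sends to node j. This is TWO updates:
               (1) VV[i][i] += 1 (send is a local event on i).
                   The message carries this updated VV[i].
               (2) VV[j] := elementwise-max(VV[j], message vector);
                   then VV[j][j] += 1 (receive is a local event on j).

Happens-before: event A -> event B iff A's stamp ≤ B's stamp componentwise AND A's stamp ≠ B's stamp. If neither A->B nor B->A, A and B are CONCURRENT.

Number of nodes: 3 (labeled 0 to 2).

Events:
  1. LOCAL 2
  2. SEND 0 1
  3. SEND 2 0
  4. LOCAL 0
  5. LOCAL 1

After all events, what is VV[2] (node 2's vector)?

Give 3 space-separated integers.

Answer: 0 0 2

Derivation:
Initial: VV[0]=[0, 0, 0]
Initial: VV[1]=[0, 0, 0]
Initial: VV[2]=[0, 0, 0]
Event 1: LOCAL 2: VV[2][2]++ -> VV[2]=[0, 0, 1]
Event 2: SEND 0->1: VV[0][0]++ -> VV[0]=[1, 0, 0], msg_vec=[1, 0, 0]; VV[1]=max(VV[1],msg_vec) then VV[1][1]++ -> VV[1]=[1, 1, 0]
Event 3: SEND 2->0: VV[2][2]++ -> VV[2]=[0, 0, 2], msg_vec=[0, 0, 2]; VV[0]=max(VV[0],msg_vec) then VV[0][0]++ -> VV[0]=[2, 0, 2]
Event 4: LOCAL 0: VV[0][0]++ -> VV[0]=[3, 0, 2]
Event 5: LOCAL 1: VV[1][1]++ -> VV[1]=[1, 2, 0]
Final vectors: VV[0]=[3, 0, 2]; VV[1]=[1, 2, 0]; VV[2]=[0, 0, 2]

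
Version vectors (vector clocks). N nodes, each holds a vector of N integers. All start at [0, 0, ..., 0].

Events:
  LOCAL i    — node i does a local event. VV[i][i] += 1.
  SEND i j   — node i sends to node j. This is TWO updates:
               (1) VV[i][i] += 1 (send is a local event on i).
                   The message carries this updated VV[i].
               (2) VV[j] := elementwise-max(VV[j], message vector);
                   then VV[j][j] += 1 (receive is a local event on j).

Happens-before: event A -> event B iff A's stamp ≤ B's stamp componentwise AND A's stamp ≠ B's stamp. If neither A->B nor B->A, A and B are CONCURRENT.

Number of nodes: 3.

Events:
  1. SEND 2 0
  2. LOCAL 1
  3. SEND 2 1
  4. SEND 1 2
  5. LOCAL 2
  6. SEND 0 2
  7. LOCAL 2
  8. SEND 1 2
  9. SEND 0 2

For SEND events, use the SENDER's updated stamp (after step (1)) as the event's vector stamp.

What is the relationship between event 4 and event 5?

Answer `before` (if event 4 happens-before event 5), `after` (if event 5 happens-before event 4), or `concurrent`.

Initial: VV[0]=[0, 0, 0]
Initial: VV[1]=[0, 0, 0]
Initial: VV[2]=[0, 0, 0]
Event 1: SEND 2->0: VV[2][2]++ -> VV[2]=[0, 0, 1], msg_vec=[0, 0, 1]; VV[0]=max(VV[0],msg_vec) then VV[0][0]++ -> VV[0]=[1, 0, 1]
Event 2: LOCAL 1: VV[1][1]++ -> VV[1]=[0, 1, 0]
Event 3: SEND 2->1: VV[2][2]++ -> VV[2]=[0, 0, 2], msg_vec=[0, 0, 2]; VV[1]=max(VV[1],msg_vec) then VV[1][1]++ -> VV[1]=[0, 2, 2]
Event 4: SEND 1->2: VV[1][1]++ -> VV[1]=[0, 3, 2], msg_vec=[0, 3, 2]; VV[2]=max(VV[2],msg_vec) then VV[2][2]++ -> VV[2]=[0, 3, 3]
Event 5: LOCAL 2: VV[2][2]++ -> VV[2]=[0, 3, 4]
Event 6: SEND 0->2: VV[0][0]++ -> VV[0]=[2, 0, 1], msg_vec=[2, 0, 1]; VV[2]=max(VV[2],msg_vec) then VV[2][2]++ -> VV[2]=[2, 3, 5]
Event 7: LOCAL 2: VV[2][2]++ -> VV[2]=[2, 3, 6]
Event 8: SEND 1->2: VV[1][1]++ -> VV[1]=[0, 4, 2], msg_vec=[0, 4, 2]; VV[2]=max(VV[2],msg_vec) then VV[2][2]++ -> VV[2]=[2, 4, 7]
Event 9: SEND 0->2: VV[0][0]++ -> VV[0]=[3, 0, 1], msg_vec=[3, 0, 1]; VV[2]=max(VV[2],msg_vec) then VV[2][2]++ -> VV[2]=[3, 4, 8]
Event 4 stamp: [0, 3, 2]
Event 5 stamp: [0, 3, 4]
[0, 3, 2] <= [0, 3, 4]? True
[0, 3, 4] <= [0, 3, 2]? False
Relation: before

Answer: before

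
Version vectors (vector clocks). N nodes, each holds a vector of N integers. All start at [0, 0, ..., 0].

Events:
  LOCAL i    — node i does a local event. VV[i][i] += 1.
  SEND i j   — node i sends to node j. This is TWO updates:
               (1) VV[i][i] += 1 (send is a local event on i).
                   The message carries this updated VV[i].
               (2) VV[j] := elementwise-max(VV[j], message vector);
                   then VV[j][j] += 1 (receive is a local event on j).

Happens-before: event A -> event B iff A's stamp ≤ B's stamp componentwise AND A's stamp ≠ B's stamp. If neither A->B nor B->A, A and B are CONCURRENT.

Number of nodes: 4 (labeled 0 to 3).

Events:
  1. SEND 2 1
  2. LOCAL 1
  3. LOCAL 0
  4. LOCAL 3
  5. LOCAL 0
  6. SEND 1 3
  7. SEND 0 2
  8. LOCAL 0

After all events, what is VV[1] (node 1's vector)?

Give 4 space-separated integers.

Initial: VV[0]=[0, 0, 0, 0]
Initial: VV[1]=[0, 0, 0, 0]
Initial: VV[2]=[0, 0, 0, 0]
Initial: VV[3]=[0, 0, 0, 0]
Event 1: SEND 2->1: VV[2][2]++ -> VV[2]=[0, 0, 1, 0], msg_vec=[0, 0, 1, 0]; VV[1]=max(VV[1],msg_vec) then VV[1][1]++ -> VV[1]=[0, 1, 1, 0]
Event 2: LOCAL 1: VV[1][1]++ -> VV[1]=[0, 2, 1, 0]
Event 3: LOCAL 0: VV[0][0]++ -> VV[0]=[1, 0, 0, 0]
Event 4: LOCAL 3: VV[3][3]++ -> VV[3]=[0, 0, 0, 1]
Event 5: LOCAL 0: VV[0][0]++ -> VV[0]=[2, 0, 0, 0]
Event 6: SEND 1->3: VV[1][1]++ -> VV[1]=[0, 3, 1, 0], msg_vec=[0, 3, 1, 0]; VV[3]=max(VV[3],msg_vec) then VV[3][3]++ -> VV[3]=[0, 3, 1, 2]
Event 7: SEND 0->2: VV[0][0]++ -> VV[0]=[3, 0, 0, 0], msg_vec=[3, 0, 0, 0]; VV[2]=max(VV[2],msg_vec) then VV[2][2]++ -> VV[2]=[3, 0, 2, 0]
Event 8: LOCAL 0: VV[0][0]++ -> VV[0]=[4, 0, 0, 0]
Final vectors: VV[0]=[4, 0, 0, 0]; VV[1]=[0, 3, 1, 0]; VV[2]=[3, 0, 2, 0]; VV[3]=[0, 3, 1, 2]

Answer: 0 3 1 0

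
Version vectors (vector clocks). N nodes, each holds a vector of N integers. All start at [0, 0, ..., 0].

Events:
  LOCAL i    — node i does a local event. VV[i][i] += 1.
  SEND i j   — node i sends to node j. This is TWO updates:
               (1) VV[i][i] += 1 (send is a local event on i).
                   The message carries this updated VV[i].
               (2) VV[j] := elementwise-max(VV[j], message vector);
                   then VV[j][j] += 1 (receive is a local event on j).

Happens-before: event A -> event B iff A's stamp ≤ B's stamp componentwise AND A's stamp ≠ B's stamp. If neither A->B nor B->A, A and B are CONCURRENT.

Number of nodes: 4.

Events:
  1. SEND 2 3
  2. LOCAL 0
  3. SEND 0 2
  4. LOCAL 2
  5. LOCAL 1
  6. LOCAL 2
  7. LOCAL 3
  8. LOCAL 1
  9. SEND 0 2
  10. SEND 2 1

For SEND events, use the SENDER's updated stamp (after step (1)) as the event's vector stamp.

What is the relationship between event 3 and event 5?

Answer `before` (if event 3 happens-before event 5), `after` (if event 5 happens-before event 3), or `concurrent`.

Answer: concurrent

Derivation:
Initial: VV[0]=[0, 0, 0, 0]
Initial: VV[1]=[0, 0, 0, 0]
Initial: VV[2]=[0, 0, 0, 0]
Initial: VV[3]=[0, 0, 0, 0]
Event 1: SEND 2->3: VV[2][2]++ -> VV[2]=[0, 0, 1, 0], msg_vec=[0, 0, 1, 0]; VV[3]=max(VV[3],msg_vec) then VV[3][3]++ -> VV[3]=[0, 0, 1, 1]
Event 2: LOCAL 0: VV[0][0]++ -> VV[0]=[1, 0, 0, 0]
Event 3: SEND 0->2: VV[0][0]++ -> VV[0]=[2, 0, 0, 0], msg_vec=[2, 0, 0, 0]; VV[2]=max(VV[2],msg_vec) then VV[2][2]++ -> VV[2]=[2, 0, 2, 0]
Event 4: LOCAL 2: VV[2][2]++ -> VV[2]=[2, 0, 3, 0]
Event 5: LOCAL 1: VV[1][1]++ -> VV[1]=[0, 1, 0, 0]
Event 6: LOCAL 2: VV[2][2]++ -> VV[2]=[2, 0, 4, 0]
Event 7: LOCAL 3: VV[3][3]++ -> VV[3]=[0, 0, 1, 2]
Event 8: LOCAL 1: VV[1][1]++ -> VV[1]=[0, 2, 0, 0]
Event 9: SEND 0->2: VV[0][0]++ -> VV[0]=[3, 0, 0, 0], msg_vec=[3, 0, 0, 0]; VV[2]=max(VV[2],msg_vec) then VV[2][2]++ -> VV[2]=[3, 0, 5, 0]
Event 10: SEND 2->1: VV[2][2]++ -> VV[2]=[3, 0, 6, 0], msg_vec=[3, 0, 6, 0]; VV[1]=max(VV[1],msg_vec) then VV[1][1]++ -> VV[1]=[3, 3, 6, 0]
Event 3 stamp: [2, 0, 0, 0]
Event 5 stamp: [0, 1, 0, 0]
[2, 0, 0, 0] <= [0, 1, 0, 0]? False
[0, 1, 0, 0] <= [2, 0, 0, 0]? False
Relation: concurrent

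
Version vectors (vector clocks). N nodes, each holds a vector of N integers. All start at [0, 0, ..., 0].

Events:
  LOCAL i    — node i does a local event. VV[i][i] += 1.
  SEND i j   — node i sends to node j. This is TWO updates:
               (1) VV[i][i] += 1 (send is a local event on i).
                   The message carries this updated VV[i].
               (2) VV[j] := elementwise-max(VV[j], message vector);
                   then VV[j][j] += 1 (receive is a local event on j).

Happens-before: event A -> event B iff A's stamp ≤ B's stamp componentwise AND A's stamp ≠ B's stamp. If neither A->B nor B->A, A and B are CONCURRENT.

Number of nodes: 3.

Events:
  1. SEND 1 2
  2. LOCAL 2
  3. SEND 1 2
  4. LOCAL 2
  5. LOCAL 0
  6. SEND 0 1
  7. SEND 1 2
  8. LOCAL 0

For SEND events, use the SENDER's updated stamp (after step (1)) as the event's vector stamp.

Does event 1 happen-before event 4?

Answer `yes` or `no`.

Initial: VV[0]=[0, 0, 0]
Initial: VV[1]=[0, 0, 0]
Initial: VV[2]=[0, 0, 0]
Event 1: SEND 1->2: VV[1][1]++ -> VV[1]=[0, 1, 0], msg_vec=[0, 1, 0]; VV[2]=max(VV[2],msg_vec) then VV[2][2]++ -> VV[2]=[0, 1, 1]
Event 2: LOCAL 2: VV[2][2]++ -> VV[2]=[0, 1, 2]
Event 3: SEND 1->2: VV[1][1]++ -> VV[1]=[0, 2, 0], msg_vec=[0, 2, 0]; VV[2]=max(VV[2],msg_vec) then VV[2][2]++ -> VV[2]=[0, 2, 3]
Event 4: LOCAL 2: VV[2][2]++ -> VV[2]=[0, 2, 4]
Event 5: LOCAL 0: VV[0][0]++ -> VV[0]=[1, 0, 0]
Event 6: SEND 0->1: VV[0][0]++ -> VV[0]=[2, 0, 0], msg_vec=[2, 0, 0]; VV[1]=max(VV[1],msg_vec) then VV[1][1]++ -> VV[1]=[2, 3, 0]
Event 7: SEND 1->2: VV[1][1]++ -> VV[1]=[2, 4, 0], msg_vec=[2, 4, 0]; VV[2]=max(VV[2],msg_vec) then VV[2][2]++ -> VV[2]=[2, 4, 5]
Event 8: LOCAL 0: VV[0][0]++ -> VV[0]=[3, 0, 0]
Event 1 stamp: [0, 1, 0]
Event 4 stamp: [0, 2, 4]
[0, 1, 0] <= [0, 2, 4]? True. Equal? False. Happens-before: True

Answer: yes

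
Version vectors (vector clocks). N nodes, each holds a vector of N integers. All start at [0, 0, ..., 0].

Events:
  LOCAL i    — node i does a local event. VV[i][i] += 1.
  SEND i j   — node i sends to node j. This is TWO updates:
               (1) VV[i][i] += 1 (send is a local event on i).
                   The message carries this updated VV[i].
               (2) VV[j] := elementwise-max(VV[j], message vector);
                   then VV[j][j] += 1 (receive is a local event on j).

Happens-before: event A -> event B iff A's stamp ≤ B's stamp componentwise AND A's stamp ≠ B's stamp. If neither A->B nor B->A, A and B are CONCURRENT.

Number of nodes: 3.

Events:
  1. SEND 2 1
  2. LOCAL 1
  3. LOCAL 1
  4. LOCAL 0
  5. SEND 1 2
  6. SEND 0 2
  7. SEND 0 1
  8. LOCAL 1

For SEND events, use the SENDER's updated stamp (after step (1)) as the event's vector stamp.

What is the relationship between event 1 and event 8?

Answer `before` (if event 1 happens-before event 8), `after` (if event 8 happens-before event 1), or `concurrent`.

Answer: before

Derivation:
Initial: VV[0]=[0, 0, 0]
Initial: VV[1]=[0, 0, 0]
Initial: VV[2]=[0, 0, 0]
Event 1: SEND 2->1: VV[2][2]++ -> VV[2]=[0, 0, 1], msg_vec=[0, 0, 1]; VV[1]=max(VV[1],msg_vec) then VV[1][1]++ -> VV[1]=[0, 1, 1]
Event 2: LOCAL 1: VV[1][1]++ -> VV[1]=[0, 2, 1]
Event 3: LOCAL 1: VV[1][1]++ -> VV[1]=[0, 3, 1]
Event 4: LOCAL 0: VV[0][0]++ -> VV[0]=[1, 0, 0]
Event 5: SEND 1->2: VV[1][1]++ -> VV[1]=[0, 4, 1], msg_vec=[0, 4, 1]; VV[2]=max(VV[2],msg_vec) then VV[2][2]++ -> VV[2]=[0, 4, 2]
Event 6: SEND 0->2: VV[0][0]++ -> VV[0]=[2, 0, 0], msg_vec=[2, 0, 0]; VV[2]=max(VV[2],msg_vec) then VV[2][2]++ -> VV[2]=[2, 4, 3]
Event 7: SEND 0->1: VV[0][0]++ -> VV[0]=[3, 0, 0], msg_vec=[3, 0, 0]; VV[1]=max(VV[1],msg_vec) then VV[1][1]++ -> VV[1]=[3, 5, 1]
Event 8: LOCAL 1: VV[1][1]++ -> VV[1]=[3, 6, 1]
Event 1 stamp: [0, 0, 1]
Event 8 stamp: [3, 6, 1]
[0, 0, 1] <= [3, 6, 1]? True
[3, 6, 1] <= [0, 0, 1]? False
Relation: before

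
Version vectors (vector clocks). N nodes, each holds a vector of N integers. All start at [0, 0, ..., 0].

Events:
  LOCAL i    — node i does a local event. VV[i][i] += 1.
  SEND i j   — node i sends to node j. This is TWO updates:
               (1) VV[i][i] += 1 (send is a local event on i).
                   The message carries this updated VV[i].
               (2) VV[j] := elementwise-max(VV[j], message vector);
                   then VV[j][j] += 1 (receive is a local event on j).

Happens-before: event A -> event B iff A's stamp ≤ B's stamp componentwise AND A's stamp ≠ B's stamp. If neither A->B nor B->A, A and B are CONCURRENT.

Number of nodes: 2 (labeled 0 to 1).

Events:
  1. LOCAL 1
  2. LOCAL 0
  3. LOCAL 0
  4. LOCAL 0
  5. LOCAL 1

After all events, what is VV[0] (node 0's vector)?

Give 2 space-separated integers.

Initial: VV[0]=[0, 0]
Initial: VV[1]=[0, 0]
Event 1: LOCAL 1: VV[1][1]++ -> VV[1]=[0, 1]
Event 2: LOCAL 0: VV[0][0]++ -> VV[0]=[1, 0]
Event 3: LOCAL 0: VV[0][0]++ -> VV[0]=[2, 0]
Event 4: LOCAL 0: VV[0][0]++ -> VV[0]=[3, 0]
Event 5: LOCAL 1: VV[1][1]++ -> VV[1]=[0, 2]
Final vectors: VV[0]=[3, 0]; VV[1]=[0, 2]

Answer: 3 0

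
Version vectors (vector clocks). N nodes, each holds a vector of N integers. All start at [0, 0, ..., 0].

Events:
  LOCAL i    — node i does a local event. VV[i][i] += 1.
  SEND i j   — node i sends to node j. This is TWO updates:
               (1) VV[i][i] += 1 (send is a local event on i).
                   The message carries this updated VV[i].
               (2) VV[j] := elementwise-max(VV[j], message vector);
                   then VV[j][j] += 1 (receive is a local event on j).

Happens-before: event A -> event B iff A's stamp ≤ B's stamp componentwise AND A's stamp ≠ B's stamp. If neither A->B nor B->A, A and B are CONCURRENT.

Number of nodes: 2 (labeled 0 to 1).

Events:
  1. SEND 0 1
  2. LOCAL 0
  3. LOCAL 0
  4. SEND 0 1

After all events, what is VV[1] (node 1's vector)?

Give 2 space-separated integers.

Answer: 4 2

Derivation:
Initial: VV[0]=[0, 0]
Initial: VV[1]=[0, 0]
Event 1: SEND 0->1: VV[0][0]++ -> VV[0]=[1, 0], msg_vec=[1, 0]; VV[1]=max(VV[1],msg_vec) then VV[1][1]++ -> VV[1]=[1, 1]
Event 2: LOCAL 0: VV[0][0]++ -> VV[0]=[2, 0]
Event 3: LOCAL 0: VV[0][0]++ -> VV[0]=[3, 0]
Event 4: SEND 0->1: VV[0][0]++ -> VV[0]=[4, 0], msg_vec=[4, 0]; VV[1]=max(VV[1],msg_vec) then VV[1][1]++ -> VV[1]=[4, 2]
Final vectors: VV[0]=[4, 0]; VV[1]=[4, 2]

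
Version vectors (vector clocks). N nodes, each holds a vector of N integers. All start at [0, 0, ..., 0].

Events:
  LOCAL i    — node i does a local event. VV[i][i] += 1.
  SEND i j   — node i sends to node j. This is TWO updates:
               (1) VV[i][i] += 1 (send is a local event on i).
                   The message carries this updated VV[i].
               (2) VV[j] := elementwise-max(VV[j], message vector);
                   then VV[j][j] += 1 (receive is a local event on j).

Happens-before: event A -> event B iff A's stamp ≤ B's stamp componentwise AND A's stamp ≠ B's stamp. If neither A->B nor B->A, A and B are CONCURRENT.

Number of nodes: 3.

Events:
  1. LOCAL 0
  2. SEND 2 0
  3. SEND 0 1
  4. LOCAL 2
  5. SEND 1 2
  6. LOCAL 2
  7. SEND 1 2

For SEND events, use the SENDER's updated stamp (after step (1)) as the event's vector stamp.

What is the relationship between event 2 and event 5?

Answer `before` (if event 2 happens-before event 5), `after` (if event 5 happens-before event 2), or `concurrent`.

Answer: before

Derivation:
Initial: VV[0]=[0, 0, 0]
Initial: VV[1]=[0, 0, 0]
Initial: VV[2]=[0, 0, 0]
Event 1: LOCAL 0: VV[0][0]++ -> VV[0]=[1, 0, 0]
Event 2: SEND 2->0: VV[2][2]++ -> VV[2]=[0, 0, 1], msg_vec=[0, 0, 1]; VV[0]=max(VV[0],msg_vec) then VV[0][0]++ -> VV[0]=[2, 0, 1]
Event 3: SEND 0->1: VV[0][0]++ -> VV[0]=[3, 0, 1], msg_vec=[3, 0, 1]; VV[1]=max(VV[1],msg_vec) then VV[1][1]++ -> VV[1]=[3, 1, 1]
Event 4: LOCAL 2: VV[2][2]++ -> VV[2]=[0, 0, 2]
Event 5: SEND 1->2: VV[1][1]++ -> VV[1]=[3, 2, 1], msg_vec=[3, 2, 1]; VV[2]=max(VV[2],msg_vec) then VV[2][2]++ -> VV[2]=[3, 2, 3]
Event 6: LOCAL 2: VV[2][2]++ -> VV[2]=[3, 2, 4]
Event 7: SEND 1->2: VV[1][1]++ -> VV[1]=[3, 3, 1], msg_vec=[3, 3, 1]; VV[2]=max(VV[2],msg_vec) then VV[2][2]++ -> VV[2]=[3, 3, 5]
Event 2 stamp: [0, 0, 1]
Event 5 stamp: [3, 2, 1]
[0, 0, 1] <= [3, 2, 1]? True
[3, 2, 1] <= [0, 0, 1]? False
Relation: before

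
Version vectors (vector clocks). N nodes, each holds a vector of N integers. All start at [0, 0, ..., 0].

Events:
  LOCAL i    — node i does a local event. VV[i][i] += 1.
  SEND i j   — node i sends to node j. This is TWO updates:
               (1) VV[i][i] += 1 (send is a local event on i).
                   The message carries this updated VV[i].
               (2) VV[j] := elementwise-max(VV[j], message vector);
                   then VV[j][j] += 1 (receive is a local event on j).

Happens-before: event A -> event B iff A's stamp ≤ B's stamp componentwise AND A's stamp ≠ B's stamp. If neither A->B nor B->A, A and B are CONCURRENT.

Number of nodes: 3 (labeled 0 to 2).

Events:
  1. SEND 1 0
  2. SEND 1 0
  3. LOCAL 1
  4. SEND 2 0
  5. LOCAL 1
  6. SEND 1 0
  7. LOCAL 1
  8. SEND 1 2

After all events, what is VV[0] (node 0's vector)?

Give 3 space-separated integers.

Initial: VV[0]=[0, 0, 0]
Initial: VV[1]=[0, 0, 0]
Initial: VV[2]=[0, 0, 0]
Event 1: SEND 1->0: VV[1][1]++ -> VV[1]=[0, 1, 0], msg_vec=[0, 1, 0]; VV[0]=max(VV[0],msg_vec) then VV[0][0]++ -> VV[0]=[1, 1, 0]
Event 2: SEND 1->0: VV[1][1]++ -> VV[1]=[0, 2, 0], msg_vec=[0, 2, 0]; VV[0]=max(VV[0],msg_vec) then VV[0][0]++ -> VV[0]=[2, 2, 0]
Event 3: LOCAL 1: VV[1][1]++ -> VV[1]=[0, 3, 0]
Event 4: SEND 2->0: VV[2][2]++ -> VV[2]=[0, 0, 1], msg_vec=[0, 0, 1]; VV[0]=max(VV[0],msg_vec) then VV[0][0]++ -> VV[0]=[3, 2, 1]
Event 5: LOCAL 1: VV[1][1]++ -> VV[1]=[0, 4, 0]
Event 6: SEND 1->0: VV[1][1]++ -> VV[1]=[0, 5, 0], msg_vec=[0, 5, 0]; VV[0]=max(VV[0],msg_vec) then VV[0][0]++ -> VV[0]=[4, 5, 1]
Event 7: LOCAL 1: VV[1][1]++ -> VV[1]=[0, 6, 0]
Event 8: SEND 1->2: VV[1][1]++ -> VV[1]=[0, 7, 0], msg_vec=[0, 7, 0]; VV[2]=max(VV[2],msg_vec) then VV[2][2]++ -> VV[2]=[0, 7, 2]
Final vectors: VV[0]=[4, 5, 1]; VV[1]=[0, 7, 0]; VV[2]=[0, 7, 2]

Answer: 4 5 1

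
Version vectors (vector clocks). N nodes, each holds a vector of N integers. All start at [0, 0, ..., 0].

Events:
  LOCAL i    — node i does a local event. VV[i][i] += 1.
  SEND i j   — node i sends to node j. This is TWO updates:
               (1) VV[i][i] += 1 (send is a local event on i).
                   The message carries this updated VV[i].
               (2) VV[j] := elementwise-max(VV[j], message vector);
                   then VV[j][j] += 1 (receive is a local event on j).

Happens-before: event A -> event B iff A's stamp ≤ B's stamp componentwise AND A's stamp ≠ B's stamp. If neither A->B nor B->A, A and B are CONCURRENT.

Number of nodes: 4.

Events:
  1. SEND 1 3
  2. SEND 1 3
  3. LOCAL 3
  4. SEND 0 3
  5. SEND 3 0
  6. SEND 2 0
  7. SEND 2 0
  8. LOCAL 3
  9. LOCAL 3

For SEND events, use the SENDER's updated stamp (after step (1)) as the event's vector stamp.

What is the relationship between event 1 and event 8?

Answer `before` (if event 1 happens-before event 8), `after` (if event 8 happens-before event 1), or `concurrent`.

Initial: VV[0]=[0, 0, 0, 0]
Initial: VV[1]=[0, 0, 0, 0]
Initial: VV[2]=[0, 0, 0, 0]
Initial: VV[3]=[0, 0, 0, 0]
Event 1: SEND 1->3: VV[1][1]++ -> VV[1]=[0, 1, 0, 0], msg_vec=[0, 1, 0, 0]; VV[3]=max(VV[3],msg_vec) then VV[3][3]++ -> VV[3]=[0, 1, 0, 1]
Event 2: SEND 1->3: VV[1][1]++ -> VV[1]=[0, 2, 0, 0], msg_vec=[0, 2, 0, 0]; VV[3]=max(VV[3],msg_vec) then VV[3][3]++ -> VV[3]=[0, 2, 0, 2]
Event 3: LOCAL 3: VV[3][3]++ -> VV[3]=[0, 2, 0, 3]
Event 4: SEND 0->3: VV[0][0]++ -> VV[0]=[1, 0, 0, 0], msg_vec=[1, 0, 0, 0]; VV[3]=max(VV[3],msg_vec) then VV[3][3]++ -> VV[3]=[1, 2, 0, 4]
Event 5: SEND 3->0: VV[3][3]++ -> VV[3]=[1, 2, 0, 5], msg_vec=[1, 2, 0, 5]; VV[0]=max(VV[0],msg_vec) then VV[0][0]++ -> VV[0]=[2, 2, 0, 5]
Event 6: SEND 2->0: VV[2][2]++ -> VV[2]=[0, 0, 1, 0], msg_vec=[0, 0, 1, 0]; VV[0]=max(VV[0],msg_vec) then VV[0][0]++ -> VV[0]=[3, 2, 1, 5]
Event 7: SEND 2->0: VV[2][2]++ -> VV[2]=[0, 0, 2, 0], msg_vec=[0, 0, 2, 0]; VV[0]=max(VV[0],msg_vec) then VV[0][0]++ -> VV[0]=[4, 2, 2, 5]
Event 8: LOCAL 3: VV[3][3]++ -> VV[3]=[1, 2, 0, 6]
Event 9: LOCAL 3: VV[3][3]++ -> VV[3]=[1, 2, 0, 7]
Event 1 stamp: [0, 1, 0, 0]
Event 8 stamp: [1, 2, 0, 6]
[0, 1, 0, 0] <= [1, 2, 0, 6]? True
[1, 2, 0, 6] <= [0, 1, 0, 0]? False
Relation: before

Answer: before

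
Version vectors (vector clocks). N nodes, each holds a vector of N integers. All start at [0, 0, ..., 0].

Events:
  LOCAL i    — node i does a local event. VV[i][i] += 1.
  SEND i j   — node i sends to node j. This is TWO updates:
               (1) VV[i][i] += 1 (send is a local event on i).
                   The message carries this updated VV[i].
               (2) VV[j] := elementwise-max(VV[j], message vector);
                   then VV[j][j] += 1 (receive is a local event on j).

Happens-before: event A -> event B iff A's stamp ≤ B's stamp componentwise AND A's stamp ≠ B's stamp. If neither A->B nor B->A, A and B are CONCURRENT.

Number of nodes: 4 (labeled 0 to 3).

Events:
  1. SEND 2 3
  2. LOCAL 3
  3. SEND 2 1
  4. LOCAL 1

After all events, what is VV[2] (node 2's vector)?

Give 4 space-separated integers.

Initial: VV[0]=[0, 0, 0, 0]
Initial: VV[1]=[0, 0, 0, 0]
Initial: VV[2]=[0, 0, 0, 0]
Initial: VV[3]=[0, 0, 0, 0]
Event 1: SEND 2->3: VV[2][2]++ -> VV[2]=[0, 0, 1, 0], msg_vec=[0, 0, 1, 0]; VV[3]=max(VV[3],msg_vec) then VV[3][3]++ -> VV[3]=[0, 0, 1, 1]
Event 2: LOCAL 3: VV[3][3]++ -> VV[3]=[0, 0, 1, 2]
Event 3: SEND 2->1: VV[2][2]++ -> VV[2]=[0, 0, 2, 0], msg_vec=[0, 0, 2, 0]; VV[1]=max(VV[1],msg_vec) then VV[1][1]++ -> VV[1]=[0, 1, 2, 0]
Event 4: LOCAL 1: VV[1][1]++ -> VV[1]=[0, 2, 2, 0]
Final vectors: VV[0]=[0, 0, 0, 0]; VV[1]=[0, 2, 2, 0]; VV[2]=[0, 0, 2, 0]; VV[3]=[0, 0, 1, 2]

Answer: 0 0 2 0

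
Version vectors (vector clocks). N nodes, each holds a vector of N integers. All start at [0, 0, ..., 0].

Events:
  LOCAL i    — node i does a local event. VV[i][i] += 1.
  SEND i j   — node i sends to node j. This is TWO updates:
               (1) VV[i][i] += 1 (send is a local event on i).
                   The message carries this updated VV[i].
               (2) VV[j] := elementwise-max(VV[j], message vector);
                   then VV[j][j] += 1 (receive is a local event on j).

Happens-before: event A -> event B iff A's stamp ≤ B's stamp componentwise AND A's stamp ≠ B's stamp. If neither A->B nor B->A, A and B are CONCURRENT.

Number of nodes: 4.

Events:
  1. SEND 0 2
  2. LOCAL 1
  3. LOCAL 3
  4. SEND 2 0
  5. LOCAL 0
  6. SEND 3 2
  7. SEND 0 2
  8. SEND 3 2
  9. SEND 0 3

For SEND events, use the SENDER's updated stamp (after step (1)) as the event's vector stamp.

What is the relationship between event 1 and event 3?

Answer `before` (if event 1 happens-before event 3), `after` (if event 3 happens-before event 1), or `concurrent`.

Initial: VV[0]=[0, 0, 0, 0]
Initial: VV[1]=[0, 0, 0, 0]
Initial: VV[2]=[0, 0, 0, 0]
Initial: VV[3]=[0, 0, 0, 0]
Event 1: SEND 0->2: VV[0][0]++ -> VV[0]=[1, 0, 0, 0], msg_vec=[1, 0, 0, 0]; VV[2]=max(VV[2],msg_vec) then VV[2][2]++ -> VV[2]=[1, 0, 1, 0]
Event 2: LOCAL 1: VV[1][1]++ -> VV[1]=[0, 1, 0, 0]
Event 3: LOCAL 3: VV[3][3]++ -> VV[3]=[0, 0, 0, 1]
Event 4: SEND 2->0: VV[2][2]++ -> VV[2]=[1, 0, 2, 0], msg_vec=[1, 0, 2, 0]; VV[0]=max(VV[0],msg_vec) then VV[0][0]++ -> VV[0]=[2, 0, 2, 0]
Event 5: LOCAL 0: VV[0][0]++ -> VV[0]=[3, 0, 2, 0]
Event 6: SEND 3->2: VV[3][3]++ -> VV[3]=[0, 0, 0, 2], msg_vec=[0, 0, 0, 2]; VV[2]=max(VV[2],msg_vec) then VV[2][2]++ -> VV[2]=[1, 0, 3, 2]
Event 7: SEND 0->2: VV[0][0]++ -> VV[0]=[4, 0, 2, 0], msg_vec=[4, 0, 2, 0]; VV[2]=max(VV[2],msg_vec) then VV[2][2]++ -> VV[2]=[4, 0, 4, 2]
Event 8: SEND 3->2: VV[3][3]++ -> VV[3]=[0, 0, 0, 3], msg_vec=[0, 0, 0, 3]; VV[2]=max(VV[2],msg_vec) then VV[2][2]++ -> VV[2]=[4, 0, 5, 3]
Event 9: SEND 0->3: VV[0][0]++ -> VV[0]=[5, 0, 2, 0], msg_vec=[5, 0, 2, 0]; VV[3]=max(VV[3],msg_vec) then VV[3][3]++ -> VV[3]=[5, 0, 2, 4]
Event 1 stamp: [1, 0, 0, 0]
Event 3 stamp: [0, 0, 0, 1]
[1, 0, 0, 0] <= [0, 0, 0, 1]? False
[0, 0, 0, 1] <= [1, 0, 0, 0]? False
Relation: concurrent

Answer: concurrent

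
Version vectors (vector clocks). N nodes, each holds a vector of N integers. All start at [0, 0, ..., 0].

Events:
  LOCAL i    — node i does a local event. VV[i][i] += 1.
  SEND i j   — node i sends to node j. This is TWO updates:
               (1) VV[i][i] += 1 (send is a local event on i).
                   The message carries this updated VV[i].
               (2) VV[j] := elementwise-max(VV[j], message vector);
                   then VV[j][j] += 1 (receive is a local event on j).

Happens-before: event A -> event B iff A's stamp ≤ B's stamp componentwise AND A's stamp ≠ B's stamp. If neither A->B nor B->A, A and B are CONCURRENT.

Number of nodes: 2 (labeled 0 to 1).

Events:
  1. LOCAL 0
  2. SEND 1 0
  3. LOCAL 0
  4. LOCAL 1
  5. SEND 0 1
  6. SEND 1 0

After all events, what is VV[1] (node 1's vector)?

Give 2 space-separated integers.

Answer: 4 4

Derivation:
Initial: VV[0]=[0, 0]
Initial: VV[1]=[0, 0]
Event 1: LOCAL 0: VV[0][0]++ -> VV[0]=[1, 0]
Event 2: SEND 1->0: VV[1][1]++ -> VV[1]=[0, 1], msg_vec=[0, 1]; VV[0]=max(VV[0],msg_vec) then VV[0][0]++ -> VV[0]=[2, 1]
Event 3: LOCAL 0: VV[0][0]++ -> VV[0]=[3, 1]
Event 4: LOCAL 1: VV[1][1]++ -> VV[1]=[0, 2]
Event 5: SEND 0->1: VV[0][0]++ -> VV[0]=[4, 1], msg_vec=[4, 1]; VV[1]=max(VV[1],msg_vec) then VV[1][1]++ -> VV[1]=[4, 3]
Event 6: SEND 1->0: VV[1][1]++ -> VV[1]=[4, 4], msg_vec=[4, 4]; VV[0]=max(VV[0],msg_vec) then VV[0][0]++ -> VV[0]=[5, 4]
Final vectors: VV[0]=[5, 4]; VV[1]=[4, 4]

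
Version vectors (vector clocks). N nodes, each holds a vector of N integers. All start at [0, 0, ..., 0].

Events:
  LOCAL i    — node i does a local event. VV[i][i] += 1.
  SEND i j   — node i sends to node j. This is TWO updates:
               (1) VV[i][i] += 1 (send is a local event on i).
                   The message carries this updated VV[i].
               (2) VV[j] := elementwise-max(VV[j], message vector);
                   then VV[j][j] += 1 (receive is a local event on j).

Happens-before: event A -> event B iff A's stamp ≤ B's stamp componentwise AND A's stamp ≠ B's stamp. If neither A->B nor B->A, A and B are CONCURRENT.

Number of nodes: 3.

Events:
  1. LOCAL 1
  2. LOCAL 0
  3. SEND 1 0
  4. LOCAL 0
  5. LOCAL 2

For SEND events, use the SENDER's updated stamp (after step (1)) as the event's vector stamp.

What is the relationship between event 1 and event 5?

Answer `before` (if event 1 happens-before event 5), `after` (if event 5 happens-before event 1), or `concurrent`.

Answer: concurrent

Derivation:
Initial: VV[0]=[0, 0, 0]
Initial: VV[1]=[0, 0, 0]
Initial: VV[2]=[0, 0, 0]
Event 1: LOCAL 1: VV[1][1]++ -> VV[1]=[0, 1, 0]
Event 2: LOCAL 0: VV[0][0]++ -> VV[0]=[1, 0, 0]
Event 3: SEND 1->0: VV[1][1]++ -> VV[1]=[0, 2, 0], msg_vec=[0, 2, 0]; VV[0]=max(VV[0],msg_vec) then VV[0][0]++ -> VV[0]=[2, 2, 0]
Event 4: LOCAL 0: VV[0][0]++ -> VV[0]=[3, 2, 0]
Event 5: LOCAL 2: VV[2][2]++ -> VV[2]=[0, 0, 1]
Event 1 stamp: [0, 1, 0]
Event 5 stamp: [0, 0, 1]
[0, 1, 0] <= [0, 0, 1]? False
[0, 0, 1] <= [0, 1, 0]? False
Relation: concurrent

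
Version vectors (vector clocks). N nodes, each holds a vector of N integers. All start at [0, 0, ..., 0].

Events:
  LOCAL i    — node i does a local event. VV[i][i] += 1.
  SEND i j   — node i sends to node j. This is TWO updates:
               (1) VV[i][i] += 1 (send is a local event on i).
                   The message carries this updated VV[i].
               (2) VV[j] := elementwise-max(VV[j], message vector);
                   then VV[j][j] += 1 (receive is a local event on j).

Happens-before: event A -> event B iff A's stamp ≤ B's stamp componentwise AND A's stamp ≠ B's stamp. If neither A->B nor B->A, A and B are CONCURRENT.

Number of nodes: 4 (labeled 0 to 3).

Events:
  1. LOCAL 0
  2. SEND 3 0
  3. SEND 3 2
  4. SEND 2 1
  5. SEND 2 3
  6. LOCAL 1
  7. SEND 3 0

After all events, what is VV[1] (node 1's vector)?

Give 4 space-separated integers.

Answer: 0 2 2 2

Derivation:
Initial: VV[0]=[0, 0, 0, 0]
Initial: VV[1]=[0, 0, 0, 0]
Initial: VV[2]=[0, 0, 0, 0]
Initial: VV[3]=[0, 0, 0, 0]
Event 1: LOCAL 0: VV[0][0]++ -> VV[0]=[1, 0, 0, 0]
Event 2: SEND 3->0: VV[3][3]++ -> VV[3]=[0, 0, 0, 1], msg_vec=[0, 0, 0, 1]; VV[0]=max(VV[0],msg_vec) then VV[0][0]++ -> VV[0]=[2, 0, 0, 1]
Event 3: SEND 3->2: VV[3][3]++ -> VV[3]=[0, 0, 0, 2], msg_vec=[0, 0, 0, 2]; VV[2]=max(VV[2],msg_vec) then VV[2][2]++ -> VV[2]=[0, 0, 1, 2]
Event 4: SEND 2->1: VV[2][2]++ -> VV[2]=[0, 0, 2, 2], msg_vec=[0, 0, 2, 2]; VV[1]=max(VV[1],msg_vec) then VV[1][1]++ -> VV[1]=[0, 1, 2, 2]
Event 5: SEND 2->3: VV[2][2]++ -> VV[2]=[0, 0, 3, 2], msg_vec=[0, 0, 3, 2]; VV[3]=max(VV[3],msg_vec) then VV[3][3]++ -> VV[3]=[0, 0, 3, 3]
Event 6: LOCAL 1: VV[1][1]++ -> VV[1]=[0, 2, 2, 2]
Event 7: SEND 3->0: VV[3][3]++ -> VV[3]=[0, 0, 3, 4], msg_vec=[0, 0, 3, 4]; VV[0]=max(VV[0],msg_vec) then VV[0][0]++ -> VV[0]=[3, 0, 3, 4]
Final vectors: VV[0]=[3, 0, 3, 4]; VV[1]=[0, 2, 2, 2]; VV[2]=[0, 0, 3, 2]; VV[3]=[0, 0, 3, 4]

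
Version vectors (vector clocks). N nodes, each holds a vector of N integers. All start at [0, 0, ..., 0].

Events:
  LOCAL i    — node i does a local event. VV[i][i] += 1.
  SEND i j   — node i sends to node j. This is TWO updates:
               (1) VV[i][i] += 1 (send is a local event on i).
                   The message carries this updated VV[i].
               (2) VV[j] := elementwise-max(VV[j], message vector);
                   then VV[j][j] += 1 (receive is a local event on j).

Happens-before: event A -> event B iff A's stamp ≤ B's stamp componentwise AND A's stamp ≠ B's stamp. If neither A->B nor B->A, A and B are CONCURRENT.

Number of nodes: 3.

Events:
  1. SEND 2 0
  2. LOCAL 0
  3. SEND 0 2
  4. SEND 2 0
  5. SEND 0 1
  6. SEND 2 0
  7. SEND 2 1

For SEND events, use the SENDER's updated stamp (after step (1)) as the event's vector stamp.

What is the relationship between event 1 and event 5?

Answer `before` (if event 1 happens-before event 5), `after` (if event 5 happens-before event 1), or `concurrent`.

Answer: before

Derivation:
Initial: VV[0]=[0, 0, 0]
Initial: VV[1]=[0, 0, 0]
Initial: VV[2]=[0, 0, 0]
Event 1: SEND 2->0: VV[2][2]++ -> VV[2]=[0, 0, 1], msg_vec=[0, 0, 1]; VV[0]=max(VV[0],msg_vec) then VV[0][0]++ -> VV[0]=[1, 0, 1]
Event 2: LOCAL 0: VV[0][0]++ -> VV[0]=[2, 0, 1]
Event 3: SEND 0->2: VV[0][0]++ -> VV[0]=[3, 0, 1], msg_vec=[3, 0, 1]; VV[2]=max(VV[2],msg_vec) then VV[2][2]++ -> VV[2]=[3, 0, 2]
Event 4: SEND 2->0: VV[2][2]++ -> VV[2]=[3, 0, 3], msg_vec=[3, 0, 3]; VV[0]=max(VV[0],msg_vec) then VV[0][0]++ -> VV[0]=[4, 0, 3]
Event 5: SEND 0->1: VV[0][0]++ -> VV[0]=[5, 0, 3], msg_vec=[5, 0, 3]; VV[1]=max(VV[1],msg_vec) then VV[1][1]++ -> VV[1]=[5, 1, 3]
Event 6: SEND 2->0: VV[2][2]++ -> VV[2]=[3, 0, 4], msg_vec=[3, 0, 4]; VV[0]=max(VV[0],msg_vec) then VV[0][0]++ -> VV[0]=[6, 0, 4]
Event 7: SEND 2->1: VV[2][2]++ -> VV[2]=[3, 0, 5], msg_vec=[3, 0, 5]; VV[1]=max(VV[1],msg_vec) then VV[1][1]++ -> VV[1]=[5, 2, 5]
Event 1 stamp: [0, 0, 1]
Event 5 stamp: [5, 0, 3]
[0, 0, 1] <= [5, 0, 3]? True
[5, 0, 3] <= [0, 0, 1]? False
Relation: before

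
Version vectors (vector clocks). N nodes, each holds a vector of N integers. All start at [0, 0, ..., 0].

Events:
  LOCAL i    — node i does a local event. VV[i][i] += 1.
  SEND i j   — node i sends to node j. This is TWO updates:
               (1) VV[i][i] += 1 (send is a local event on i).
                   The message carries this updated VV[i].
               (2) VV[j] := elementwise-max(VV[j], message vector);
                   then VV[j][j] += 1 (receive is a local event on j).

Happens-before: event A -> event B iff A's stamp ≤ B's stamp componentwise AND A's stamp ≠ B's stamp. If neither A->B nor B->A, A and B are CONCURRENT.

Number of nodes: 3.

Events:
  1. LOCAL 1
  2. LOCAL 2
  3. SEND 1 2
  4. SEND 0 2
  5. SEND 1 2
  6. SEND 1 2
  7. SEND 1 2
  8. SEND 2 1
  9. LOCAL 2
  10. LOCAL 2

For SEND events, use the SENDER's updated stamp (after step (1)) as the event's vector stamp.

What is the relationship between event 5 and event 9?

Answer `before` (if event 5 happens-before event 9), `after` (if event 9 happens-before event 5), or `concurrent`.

Initial: VV[0]=[0, 0, 0]
Initial: VV[1]=[0, 0, 0]
Initial: VV[2]=[0, 0, 0]
Event 1: LOCAL 1: VV[1][1]++ -> VV[1]=[0, 1, 0]
Event 2: LOCAL 2: VV[2][2]++ -> VV[2]=[0, 0, 1]
Event 3: SEND 1->2: VV[1][1]++ -> VV[1]=[0, 2, 0], msg_vec=[0, 2, 0]; VV[2]=max(VV[2],msg_vec) then VV[2][2]++ -> VV[2]=[0, 2, 2]
Event 4: SEND 0->2: VV[0][0]++ -> VV[0]=[1, 0, 0], msg_vec=[1, 0, 0]; VV[2]=max(VV[2],msg_vec) then VV[2][2]++ -> VV[2]=[1, 2, 3]
Event 5: SEND 1->2: VV[1][1]++ -> VV[1]=[0, 3, 0], msg_vec=[0, 3, 0]; VV[2]=max(VV[2],msg_vec) then VV[2][2]++ -> VV[2]=[1, 3, 4]
Event 6: SEND 1->2: VV[1][1]++ -> VV[1]=[0, 4, 0], msg_vec=[0, 4, 0]; VV[2]=max(VV[2],msg_vec) then VV[2][2]++ -> VV[2]=[1, 4, 5]
Event 7: SEND 1->2: VV[1][1]++ -> VV[1]=[0, 5, 0], msg_vec=[0, 5, 0]; VV[2]=max(VV[2],msg_vec) then VV[2][2]++ -> VV[2]=[1, 5, 6]
Event 8: SEND 2->1: VV[2][2]++ -> VV[2]=[1, 5, 7], msg_vec=[1, 5, 7]; VV[1]=max(VV[1],msg_vec) then VV[1][1]++ -> VV[1]=[1, 6, 7]
Event 9: LOCAL 2: VV[2][2]++ -> VV[2]=[1, 5, 8]
Event 10: LOCAL 2: VV[2][2]++ -> VV[2]=[1, 5, 9]
Event 5 stamp: [0, 3, 0]
Event 9 stamp: [1, 5, 8]
[0, 3, 0] <= [1, 5, 8]? True
[1, 5, 8] <= [0, 3, 0]? False
Relation: before

Answer: before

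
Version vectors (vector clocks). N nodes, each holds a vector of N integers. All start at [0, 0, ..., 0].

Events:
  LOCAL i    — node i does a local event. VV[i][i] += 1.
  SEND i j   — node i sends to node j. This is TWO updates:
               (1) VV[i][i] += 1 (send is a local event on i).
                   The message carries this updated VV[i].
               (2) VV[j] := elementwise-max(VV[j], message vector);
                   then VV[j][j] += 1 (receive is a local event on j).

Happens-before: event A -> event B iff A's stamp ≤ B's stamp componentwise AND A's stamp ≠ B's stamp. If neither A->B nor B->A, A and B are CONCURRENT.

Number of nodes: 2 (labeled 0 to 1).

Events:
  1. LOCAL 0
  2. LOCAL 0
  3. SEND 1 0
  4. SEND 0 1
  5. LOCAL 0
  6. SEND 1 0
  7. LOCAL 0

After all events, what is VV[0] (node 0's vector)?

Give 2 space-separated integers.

Answer: 7 3

Derivation:
Initial: VV[0]=[0, 0]
Initial: VV[1]=[0, 0]
Event 1: LOCAL 0: VV[0][0]++ -> VV[0]=[1, 0]
Event 2: LOCAL 0: VV[0][0]++ -> VV[0]=[2, 0]
Event 3: SEND 1->0: VV[1][1]++ -> VV[1]=[0, 1], msg_vec=[0, 1]; VV[0]=max(VV[0],msg_vec) then VV[0][0]++ -> VV[0]=[3, 1]
Event 4: SEND 0->1: VV[0][0]++ -> VV[0]=[4, 1], msg_vec=[4, 1]; VV[1]=max(VV[1],msg_vec) then VV[1][1]++ -> VV[1]=[4, 2]
Event 5: LOCAL 0: VV[0][0]++ -> VV[0]=[5, 1]
Event 6: SEND 1->0: VV[1][1]++ -> VV[1]=[4, 3], msg_vec=[4, 3]; VV[0]=max(VV[0],msg_vec) then VV[0][0]++ -> VV[0]=[6, 3]
Event 7: LOCAL 0: VV[0][0]++ -> VV[0]=[7, 3]
Final vectors: VV[0]=[7, 3]; VV[1]=[4, 3]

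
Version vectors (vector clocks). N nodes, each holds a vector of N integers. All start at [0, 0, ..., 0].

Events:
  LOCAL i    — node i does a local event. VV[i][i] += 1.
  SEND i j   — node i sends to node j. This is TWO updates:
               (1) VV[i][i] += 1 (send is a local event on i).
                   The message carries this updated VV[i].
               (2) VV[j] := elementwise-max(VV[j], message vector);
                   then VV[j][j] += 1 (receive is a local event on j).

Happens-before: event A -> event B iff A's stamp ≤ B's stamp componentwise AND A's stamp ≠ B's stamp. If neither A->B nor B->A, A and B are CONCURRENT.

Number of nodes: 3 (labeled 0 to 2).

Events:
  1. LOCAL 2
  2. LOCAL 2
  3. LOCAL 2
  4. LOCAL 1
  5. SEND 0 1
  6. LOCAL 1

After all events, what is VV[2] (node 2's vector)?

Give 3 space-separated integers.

Answer: 0 0 3

Derivation:
Initial: VV[0]=[0, 0, 0]
Initial: VV[1]=[0, 0, 0]
Initial: VV[2]=[0, 0, 0]
Event 1: LOCAL 2: VV[2][2]++ -> VV[2]=[0, 0, 1]
Event 2: LOCAL 2: VV[2][2]++ -> VV[2]=[0, 0, 2]
Event 3: LOCAL 2: VV[2][2]++ -> VV[2]=[0, 0, 3]
Event 4: LOCAL 1: VV[1][1]++ -> VV[1]=[0, 1, 0]
Event 5: SEND 0->1: VV[0][0]++ -> VV[0]=[1, 0, 0], msg_vec=[1, 0, 0]; VV[1]=max(VV[1],msg_vec) then VV[1][1]++ -> VV[1]=[1, 2, 0]
Event 6: LOCAL 1: VV[1][1]++ -> VV[1]=[1, 3, 0]
Final vectors: VV[0]=[1, 0, 0]; VV[1]=[1, 3, 0]; VV[2]=[0, 0, 3]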